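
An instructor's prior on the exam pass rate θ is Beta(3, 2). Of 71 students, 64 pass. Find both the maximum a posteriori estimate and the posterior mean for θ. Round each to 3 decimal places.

MAP = 0.892, posterior mean = 0.882

Posterior: Beta(3+64, 2+7) = Beta(67, 9).
Mode = (67−1)/(67+9−2) = 66/74 = 0.892.
Mean = 67/(67+9) = 67/76 = 0.882.
The mean is pulled below the mode by the posterior's left skew.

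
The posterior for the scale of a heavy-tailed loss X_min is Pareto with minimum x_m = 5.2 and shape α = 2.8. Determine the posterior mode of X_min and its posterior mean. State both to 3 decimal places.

The Pareto density is strictly decreasing on [x_m, ∞), so the mode is x_m = 5.200.
Mean = α·x_m/(α−1) = 2.8·5.2/1.8 = 8.089.
The posterior is right-skewed, so the mean exceeds the mode.

posterior mode = 5.200, posterior mean = 8.089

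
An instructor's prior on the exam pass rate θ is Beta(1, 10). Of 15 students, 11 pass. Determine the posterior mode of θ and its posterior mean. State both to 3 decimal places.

posterior mode = 0.458, posterior mean = 0.462

Posterior: Beta(1+11, 10+4) = Beta(12, 14).
Mode = (12−1)/(12+14−2) = 11/24 = 0.458.
Mean = 12/(12+14) = 12/26 = 0.462.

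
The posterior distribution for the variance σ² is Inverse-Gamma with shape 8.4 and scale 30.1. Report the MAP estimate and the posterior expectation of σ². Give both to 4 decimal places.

Mode = β/(α+1) = 30.1/9.4 = 3.2021.
Mean = β/(α−1) = 30.1/7.4 = 4.0676.
The mean is pulled above the mode by the posterior's right skew.

MAP estimate = 3.2021, posterior expectation = 4.0676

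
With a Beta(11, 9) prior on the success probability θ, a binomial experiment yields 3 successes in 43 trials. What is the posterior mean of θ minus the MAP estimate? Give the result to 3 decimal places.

0.009

Posterior: Beta(11+3, 9+40) = Beta(14, 49).
Mode = (14−1)/(14+49−2) = 13/61 = 0.213.
Mean = 14/(14+49) = 14/63 = 0.222.
Difference = 0.222 − 0.213 = 0.009.
Right-skewed posterior ⇒ mode < mean.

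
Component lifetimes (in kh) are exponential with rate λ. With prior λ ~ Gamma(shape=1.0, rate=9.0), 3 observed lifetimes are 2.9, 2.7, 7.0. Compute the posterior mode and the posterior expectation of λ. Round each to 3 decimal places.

MAP = 0.139, posterior mean = 0.185

Σ times = 12.6. Posterior: Gamma(shape = 1.0+3 = 4.0, rate = 9.0+12.6 = 21.6).
Mode = (α−1)/β = 3.0/21.6 = 0.139.
Mean = α/β = 4.0/21.6 = 0.185.
Mean > mode: the posterior has a right tail.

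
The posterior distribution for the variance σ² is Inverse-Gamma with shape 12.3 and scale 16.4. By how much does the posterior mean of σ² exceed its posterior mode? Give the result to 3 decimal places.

0.218

Mode = β/(α+1) = 16.4/13.3 = 1.233.
Mean = β/(α−1) = 16.4/11.3 = 1.451.
Difference = 1.451 − 1.233 = 0.218.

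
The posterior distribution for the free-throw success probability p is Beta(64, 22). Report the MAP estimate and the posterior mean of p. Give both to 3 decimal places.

MAP estimate = 0.750, posterior mean = 0.744

Mode = (64−1)/(64+22−2) = 63/84 = 0.750.
Mean = 64/(64+22) = 64/86 = 0.744.
Left-skewed posterior ⇒ mean < mode.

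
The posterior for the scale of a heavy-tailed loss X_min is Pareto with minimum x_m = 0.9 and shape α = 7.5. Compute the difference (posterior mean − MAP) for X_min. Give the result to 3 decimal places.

The Pareto density is strictly decreasing on [x_m, ∞), so the mode is x_m = 0.900.
Mean = α·x_m/(α−1) = 7.5·0.9/6.5 = 1.038.
Difference = 1.038 − 0.900 = 0.138.
The posterior is right-skewed, so the mean exceeds the mode.

0.138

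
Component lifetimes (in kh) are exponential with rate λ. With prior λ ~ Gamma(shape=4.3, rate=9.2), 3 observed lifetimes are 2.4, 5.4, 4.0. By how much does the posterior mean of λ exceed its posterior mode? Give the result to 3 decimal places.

Σ times = 11.8. Posterior: Gamma(shape = 4.3+3 = 7.3, rate = 9.2+11.8 = 21.0).
Mode = (α−1)/β = 6.3/21.0 = 0.300.
Mean = α/β = 7.3/21.0 = 0.348.
Difference = 0.348 − 0.300 = 0.048.
The mean is pulled above the mode by the posterior's right skew.

0.048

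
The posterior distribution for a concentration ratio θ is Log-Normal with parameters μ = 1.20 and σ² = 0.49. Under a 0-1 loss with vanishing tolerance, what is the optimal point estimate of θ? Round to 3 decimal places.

2.034

Mode = exp(μ − σ²) = exp(0.71) = 2.034.
Mean = exp(μ + σ²/2) = exp(1.445) = 4.242.
This is the posterior mode — the MAP estimate.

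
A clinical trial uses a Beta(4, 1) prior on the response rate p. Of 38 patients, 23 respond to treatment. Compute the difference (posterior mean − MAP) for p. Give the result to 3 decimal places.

-0.006

Posterior: Beta(4+23, 1+15) = Beta(27, 16).
Mode = (27−1)/(27+16−2) = 26/41 = 0.634.
Mean = 27/(27+16) = 27/43 = 0.628.
Difference = 0.628 − 0.634 = -0.006.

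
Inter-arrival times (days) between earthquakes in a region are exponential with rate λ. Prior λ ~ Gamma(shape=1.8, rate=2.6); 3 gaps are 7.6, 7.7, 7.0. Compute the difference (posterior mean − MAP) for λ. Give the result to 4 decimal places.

Σ times = 22.3. Posterior: Gamma(shape = 1.8+3 = 4.8, rate = 2.6+22.3 = 24.9).
Mode = (α−1)/β = 3.8/24.9 = 0.1526.
Mean = α/β = 4.8/24.9 = 0.1928.
Difference = 0.1928 − 0.1526 = 0.0402.

0.0402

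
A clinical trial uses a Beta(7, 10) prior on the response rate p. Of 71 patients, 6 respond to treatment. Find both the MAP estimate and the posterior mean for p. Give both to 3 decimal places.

p_MAP = 0.140, E[p|data] = 0.148

Posterior: Beta(7+6, 10+65) = Beta(13, 75).
Mode = (13−1)/(13+75−2) = 12/86 = 0.140.
Mean = 13/(13+75) = 13/88 = 0.148.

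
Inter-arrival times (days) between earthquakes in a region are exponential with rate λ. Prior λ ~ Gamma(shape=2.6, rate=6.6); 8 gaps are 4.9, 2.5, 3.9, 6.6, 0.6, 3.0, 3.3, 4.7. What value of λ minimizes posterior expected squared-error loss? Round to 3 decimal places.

0.294

Σ times = 29.5. Posterior: Gamma(shape = 2.6+8 = 10.6, rate = 6.6+29.5 = 36.1).
Mode = (α−1)/β = 9.6/36.1 = 0.266.
Mean = α/β = 10.6/36.1 = 0.294.
Squared-error loss ⇒ the optimal estimator is the posterior mean.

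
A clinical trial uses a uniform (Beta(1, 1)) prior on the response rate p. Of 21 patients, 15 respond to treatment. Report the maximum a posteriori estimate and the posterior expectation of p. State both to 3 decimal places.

MAP = 0.714, posterior mean = 0.696

Posterior: Beta(1+15, 1+6) = Beta(16, 7).
Mode = (16−1)/(16+7−2) = 15/21 = 0.714.
Mean = 16/(16+7) = 16/23 = 0.696.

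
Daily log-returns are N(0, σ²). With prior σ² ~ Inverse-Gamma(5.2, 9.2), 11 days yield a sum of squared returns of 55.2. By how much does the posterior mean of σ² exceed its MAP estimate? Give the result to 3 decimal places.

Posterior: Inverse-Gamma(shape = 5.2+11/2 = 10.7, scale = 9.2+55.2/2 = 36.8).
Mode = β/(α+1) = 36.8/11.7 = 3.145.
Mean = β/(α−1) = 36.8/9.7 = 3.794.
Difference = 3.794 − 3.145 = 0.649.

0.649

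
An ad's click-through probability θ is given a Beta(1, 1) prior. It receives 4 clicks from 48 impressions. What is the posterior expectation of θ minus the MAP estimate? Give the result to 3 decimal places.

Posterior: Beta(1+4, 1+44) = Beta(5, 45).
Mode = (5−1)/(5+45−2) = 4/48 = 0.083.
With a flat prior the MAP equals the MLE, 4/48.
Mean = 5/(5+45) = 5/50 = 0.100.
Difference = 0.100 − 0.083 = 0.017.

0.017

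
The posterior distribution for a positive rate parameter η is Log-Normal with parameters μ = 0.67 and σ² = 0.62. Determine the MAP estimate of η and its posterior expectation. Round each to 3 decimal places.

η_MAP = 1.051, E[η|data] = 2.664

Mode = exp(μ − σ²) = exp(0.05) = 1.051.
Mean = exp(μ + σ²/2) = exp(0.980) = 2.664.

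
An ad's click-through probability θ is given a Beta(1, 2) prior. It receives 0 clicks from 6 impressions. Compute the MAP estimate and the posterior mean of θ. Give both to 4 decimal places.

Posterior: Beta(1+0, 2+6) = Beta(1, 8).
Since α = 1 ≤ 1 and β > 1, the Beta density is monotone decreasing on [0,1]; the mode is at 0.
Mean = 1/(1+8) = 0.1111.

MAP: 0.0000. Posterior mean: 0.1111.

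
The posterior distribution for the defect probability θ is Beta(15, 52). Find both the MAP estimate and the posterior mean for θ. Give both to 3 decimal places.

Mode = (15−1)/(15+52−2) = 14/65 = 0.215.
Mean = 15/(15+52) = 15/67 = 0.224.
The posterior is right-skewed, so the mean exceeds the mode.

MAP = 0.215, posterior mean = 0.224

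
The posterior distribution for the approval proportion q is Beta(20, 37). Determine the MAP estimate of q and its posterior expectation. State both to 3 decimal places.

Mode = (20−1)/(20+37−2) = 19/55 = 0.345.
Mean = 20/(20+37) = 20/57 = 0.351.

MAP: 0.345. Posterior mean: 0.351.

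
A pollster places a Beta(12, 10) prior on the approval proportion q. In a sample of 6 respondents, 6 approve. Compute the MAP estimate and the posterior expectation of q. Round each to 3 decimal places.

MAP = 0.654; posterior mean = 0.643

Posterior: Beta(12+6, 10+0) = Beta(18, 10).
Mode = (18−1)/(18+10−2) = 17/26 = 0.654.
Mean = 18/(18+10) = 18/28 = 0.643.
Left-skewed posterior ⇒ mean < mode.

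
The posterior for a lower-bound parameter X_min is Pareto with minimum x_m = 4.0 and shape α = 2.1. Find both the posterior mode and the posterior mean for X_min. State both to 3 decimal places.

posterior mode = 4.000, posterior mean = 7.636

The Pareto density is strictly decreasing on [x_m, ∞), so the mode is x_m = 4.000.
Mean = α·x_m/(α−1) = 2.1·4.0/1.1 = 7.636.
The posterior is right-skewed, so the mean exceeds the mode.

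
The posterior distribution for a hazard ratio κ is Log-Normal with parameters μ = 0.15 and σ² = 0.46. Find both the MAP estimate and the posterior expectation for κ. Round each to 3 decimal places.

MAP: 0.733. Posterior mean: 1.462.

Mode = exp(μ − σ²) = exp(-0.31) = 0.733.
Mean = exp(μ + σ²/2) = exp(0.380) = 1.462.
The posterior is right-skewed, so the mean exceeds the mode.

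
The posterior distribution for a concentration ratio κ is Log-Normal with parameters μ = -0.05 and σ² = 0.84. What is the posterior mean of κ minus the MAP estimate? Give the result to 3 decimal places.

Mode = exp(μ − σ²) = exp(-0.89) = 0.411.
Mean = exp(μ + σ²/2) = exp(0.370) = 1.448.
Difference = 1.448 − 0.411 = 1.037.

1.037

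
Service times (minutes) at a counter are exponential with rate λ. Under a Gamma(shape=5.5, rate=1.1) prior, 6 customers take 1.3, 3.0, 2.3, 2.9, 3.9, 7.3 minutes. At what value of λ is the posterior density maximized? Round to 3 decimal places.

0.482

Σ times = 20.7. Posterior: Gamma(shape = 5.5+6 = 11.5, rate = 1.1+20.7 = 21.8).
Mode = (α−1)/β = 10.5/21.8 = 0.482.
Mean = α/β = 11.5/21.8 = 0.528.
This is the posterior mode — the MAP estimate.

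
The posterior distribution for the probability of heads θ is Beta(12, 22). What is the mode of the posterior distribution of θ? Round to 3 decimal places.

Mode = (12−1)/(12+22−2) = 11/32 = 0.344.
Mean = 12/(12+22) = 12/34 = 0.353.
This is the posterior mode — the MAP estimate.

0.344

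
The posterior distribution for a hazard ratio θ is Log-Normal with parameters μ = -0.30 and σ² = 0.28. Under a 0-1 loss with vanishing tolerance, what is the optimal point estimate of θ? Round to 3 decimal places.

Mode = exp(μ − σ²) = exp(-0.58) = 0.560.
Mean = exp(μ + σ²/2) = exp(-0.160) = 0.852.
This is the posterior mode — the MAP estimate.

0.560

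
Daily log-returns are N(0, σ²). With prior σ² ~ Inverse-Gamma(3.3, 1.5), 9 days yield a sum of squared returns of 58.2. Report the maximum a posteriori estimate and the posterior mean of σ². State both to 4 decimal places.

maximum a posteriori estimate = 3.4773, posterior mean = 4.5000

Posterior: Inverse-Gamma(shape = 3.3+9/2 = 7.8, scale = 1.5+58.2/2 = 30.6).
Mode = β/(α+1) = 30.6/8.8 = 3.4773.
Mean = β/(α−1) = 30.6/6.8 = 4.5000.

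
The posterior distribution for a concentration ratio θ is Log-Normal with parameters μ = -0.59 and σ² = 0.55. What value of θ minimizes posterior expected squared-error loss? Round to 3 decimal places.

Mode = exp(μ − σ²) = exp(-1.14) = 0.320.
Mean = exp(μ + σ²/2) = exp(-0.315) = 0.730.
Squared-error loss ⇒ the optimal estimator is the posterior mean.

0.730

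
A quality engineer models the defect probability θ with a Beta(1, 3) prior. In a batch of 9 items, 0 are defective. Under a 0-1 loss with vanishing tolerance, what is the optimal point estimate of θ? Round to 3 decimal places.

Posterior: Beta(1+0, 3+9) = Beta(1, 12).
Since α = 1 ≤ 1 and β > 1, the Beta density is monotone decreasing on [0,1]; the mode is at 0.
Mean = 1/(1+12) = 0.077.
This is the posterior mode — the MAP estimate.

0.000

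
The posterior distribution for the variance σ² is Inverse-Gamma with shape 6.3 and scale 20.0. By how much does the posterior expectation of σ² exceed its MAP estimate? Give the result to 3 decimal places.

Mode = β/(α+1) = 20.0/7.3 = 2.740.
Mean = β/(α−1) = 20.0/5.3 = 3.774.
Difference = 3.774 − 2.740 = 1.034.

1.034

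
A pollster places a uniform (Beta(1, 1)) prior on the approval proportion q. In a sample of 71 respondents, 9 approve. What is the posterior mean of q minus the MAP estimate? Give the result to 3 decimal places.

Posterior: Beta(1+9, 1+62) = Beta(10, 63).
Mode = (10−1)/(10+63−2) = 9/71 = 0.127.
Mean = 10/(10+63) = 10/73 = 0.137.
Difference = 0.137 − 0.127 = 0.010.
The mean is pulled above the mode by the posterior's right skew.

0.010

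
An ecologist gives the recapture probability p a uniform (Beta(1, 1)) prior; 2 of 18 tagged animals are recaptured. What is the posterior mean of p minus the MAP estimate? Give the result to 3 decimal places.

Posterior: Beta(1+2, 1+16) = Beta(3, 17).
Mode = (3−1)/(3+17−2) = 2/18 = 0.111.
With a flat prior the MAP equals the MLE, 2/18.
Mean = 3/(3+17) = 3/20 = 0.150.
Difference = 0.150 − 0.111 = 0.039.
The mean is pulled above the mode by the posterior's right skew.

0.039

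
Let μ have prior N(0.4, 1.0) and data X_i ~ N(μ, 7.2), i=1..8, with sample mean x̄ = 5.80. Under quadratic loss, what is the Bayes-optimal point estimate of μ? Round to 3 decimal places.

3.242

Posterior for μ is Normal. Precision-weighted mean: (1/1.0·0.4 + 8/7.2·5.80) / (1/1.0 + 8/7.2) = 3.242.
A Normal posterior is symmetric, so mode = mean.
Quadratic loss ⇒ the optimal estimator is the posterior mean.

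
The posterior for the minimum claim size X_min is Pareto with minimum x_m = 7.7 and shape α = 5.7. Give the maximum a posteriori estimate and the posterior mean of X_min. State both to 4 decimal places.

The Pareto density is strictly decreasing on [x_m, ∞), so the mode is x_m = 7.7000.
Mean = α·x_m/(α−1) = 5.7·7.7/4.7 = 9.3383.
Mean > mode: the posterior has a right tail.

maximum a posteriori estimate = 7.7000, posterior mean = 9.3383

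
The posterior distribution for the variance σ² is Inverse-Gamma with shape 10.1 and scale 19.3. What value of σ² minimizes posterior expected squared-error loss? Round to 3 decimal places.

Mode = β/(α+1) = 19.3/11.1 = 1.739.
Mean = β/(α−1) = 19.3/9.1 = 2.121.
Squared-error loss ⇒ the optimal estimator is the posterior mean.

2.121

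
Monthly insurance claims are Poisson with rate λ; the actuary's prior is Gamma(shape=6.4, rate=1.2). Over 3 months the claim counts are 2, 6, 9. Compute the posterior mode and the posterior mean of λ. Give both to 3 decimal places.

MAP = 5.333; posterior mean = 5.571

Σ counts = 17. Posterior: Gamma(shape = 6.4+17 = 23.4, rate = 1.2+3 = 4.2).
Mode = (α−1)/β = 22.4/4.2 = 5.333.
Mean = α/β = 23.4/4.2 = 5.571.
The mean is pulled above the mode by the posterior's right skew.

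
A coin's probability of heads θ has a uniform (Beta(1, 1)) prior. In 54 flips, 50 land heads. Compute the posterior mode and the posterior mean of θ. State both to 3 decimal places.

posterior mode = 0.926, posterior mean = 0.911

Posterior: Beta(1+50, 1+4) = Beta(51, 5).
Mode = (51−1)/(51+5−2) = 50/54 = 0.926.
With a flat prior the MAP equals the MLE, 50/54.
Mean = 51/(51+5) = 51/56 = 0.911.
The posterior is left-skewed, so the mode exceeds the mean.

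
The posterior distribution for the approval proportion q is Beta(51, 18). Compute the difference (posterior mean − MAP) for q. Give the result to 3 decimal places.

-0.007

Mode = (51−1)/(51+18−2) = 50/67 = 0.746.
Mean = 51/(51+18) = 51/69 = 0.739.
Difference = 0.739 − 0.746 = -0.007.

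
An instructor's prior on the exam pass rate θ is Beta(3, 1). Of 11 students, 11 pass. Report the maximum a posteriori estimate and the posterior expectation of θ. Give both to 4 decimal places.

Posterior: Beta(3+11, 1+0) = Beta(14, 1).
Since β = 1 ≤ 1 and α > 1, the Beta density is monotone increasing on [0,1]; the mode is at 1.
Mean = 14/(14+1) = 0.9333.
The mean is pulled below the mode by the posterior's left skew.

maximum a posteriori estimate = 1.0000, posterior expectation = 0.9333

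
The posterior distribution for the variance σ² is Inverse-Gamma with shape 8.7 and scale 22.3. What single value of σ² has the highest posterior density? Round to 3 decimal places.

2.299

Mode = β/(α+1) = 22.3/9.7 = 2.299.
Mean = β/(α−1) = 22.3/7.7 = 2.896.
This is the posterior mode — the MAP estimate.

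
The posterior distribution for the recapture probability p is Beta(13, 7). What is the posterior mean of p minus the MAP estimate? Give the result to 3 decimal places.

Mode = (13−1)/(13+7−2) = 12/18 = 0.667.
Mean = 13/(13+7) = 13/20 = 0.650.
Difference = 0.650 − 0.667 = -0.017.

-0.017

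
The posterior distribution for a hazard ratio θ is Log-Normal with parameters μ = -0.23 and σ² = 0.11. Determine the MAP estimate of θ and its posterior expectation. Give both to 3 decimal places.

MAP estimate = 0.712, posterior expectation = 0.839

Mode = exp(μ − σ²) = exp(-0.34) = 0.712.
Mean = exp(μ + σ²/2) = exp(-0.175) = 0.839.
The mean is pulled above the mode by the posterior's right skew.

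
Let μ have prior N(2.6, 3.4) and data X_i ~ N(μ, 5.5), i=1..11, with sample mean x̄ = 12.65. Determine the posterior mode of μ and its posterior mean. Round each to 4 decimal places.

MAP: 11.3615. Posterior mean: 11.3615.

Posterior for μ is Normal. Precision-weighted mean: (1/3.4·2.6 + 11/5.5·12.65) / (1/3.4 + 11/5.5) = 11.3615.
A Normal posterior is symmetric, so mode = mean.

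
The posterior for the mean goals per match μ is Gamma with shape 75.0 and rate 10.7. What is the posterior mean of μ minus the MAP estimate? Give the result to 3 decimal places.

0.093

Mode = (α−1)/β = 74.0/10.7 = 6.916.
Mean = α/β = 75.0/10.7 = 7.009.
Difference = 7.009 − 6.916 = 0.093.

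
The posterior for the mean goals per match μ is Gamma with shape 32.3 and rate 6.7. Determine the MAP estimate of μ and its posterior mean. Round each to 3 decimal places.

MAP: 4.672. Posterior mean: 4.821.

Mode = (α−1)/β = 31.3/6.7 = 4.672.
Mean = α/β = 32.3/6.7 = 4.821.
The mean is pulled above the mode by the posterior's right skew.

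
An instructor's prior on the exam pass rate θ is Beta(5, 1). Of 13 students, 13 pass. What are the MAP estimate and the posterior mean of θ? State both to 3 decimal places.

MAP = 1.000, posterior mean = 0.947

Posterior: Beta(5+13, 1+0) = Beta(18, 1).
Since β = 1 ≤ 1 and α > 1, the Beta density is monotone increasing on [0,1]; the mode is at 1.
Mean = 18/(18+1) = 0.947.
The posterior is left-skewed, so the mode exceeds the mean.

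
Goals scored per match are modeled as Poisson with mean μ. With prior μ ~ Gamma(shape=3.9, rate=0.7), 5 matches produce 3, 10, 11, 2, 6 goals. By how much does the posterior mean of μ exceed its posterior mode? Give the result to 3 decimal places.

0.175

Σ counts = 32. Posterior: Gamma(shape = 3.9+32 = 35.9, rate = 0.7+5 = 5.7).
Mode = (α−1)/β = 34.9/5.7 = 6.123.
Mean = α/β = 35.9/5.7 = 6.298.
Difference = 6.298 − 6.123 = 0.175.
The mean is pulled above the mode by the posterior's right skew.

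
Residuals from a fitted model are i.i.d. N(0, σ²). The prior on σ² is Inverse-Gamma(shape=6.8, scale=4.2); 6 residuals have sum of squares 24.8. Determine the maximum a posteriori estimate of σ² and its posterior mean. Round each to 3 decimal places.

maximum a posteriori estimate = 1.537, posterior mean = 1.886

Posterior: Inverse-Gamma(shape = 6.8+6/2 = 9.8, scale = 4.2+24.8/2 = 16.6).
Mode = β/(α+1) = 16.6/10.8 = 1.537.
Mean = β/(α−1) = 16.6/8.8 = 1.886.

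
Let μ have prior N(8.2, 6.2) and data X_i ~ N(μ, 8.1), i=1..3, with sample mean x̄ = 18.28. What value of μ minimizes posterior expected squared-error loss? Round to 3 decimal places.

Posterior for μ is Normal. Precision-weighted mean: (1/6.2·8.2 + 3/8.1·18.28) / (1/6.2 + 3/8.1) = 15.222.
A Normal posterior is symmetric, so mode = mean.
Squared-error loss ⇒ the optimal estimator is the posterior mean.

15.222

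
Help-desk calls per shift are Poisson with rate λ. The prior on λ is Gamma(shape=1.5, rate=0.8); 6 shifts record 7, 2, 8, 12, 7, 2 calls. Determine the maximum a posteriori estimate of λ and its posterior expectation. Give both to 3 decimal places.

Σ counts = 38. Posterior: Gamma(shape = 1.5+38 = 39.5, rate = 0.8+6 = 6.8).
Mode = (α−1)/β = 38.5/6.8 = 5.662.
Mean = α/β = 39.5/6.8 = 5.809.

MAP = 5.662; posterior mean = 5.809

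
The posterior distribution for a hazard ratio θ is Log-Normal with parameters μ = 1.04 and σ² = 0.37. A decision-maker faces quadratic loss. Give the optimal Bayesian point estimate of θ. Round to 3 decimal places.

Mode = exp(μ − σ²) = exp(0.67) = 1.954.
Mean = exp(μ + σ²/2) = exp(1.225) = 3.404.
Quadratic loss ⇒ the optimal estimator is the posterior mean.

3.404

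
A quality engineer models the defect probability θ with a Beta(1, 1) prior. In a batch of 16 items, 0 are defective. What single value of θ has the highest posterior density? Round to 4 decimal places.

0.0000

Posterior: Beta(1+0, 1+16) = Beta(1, 17).
Since α = 1 ≤ 1 and β > 1, the Beta density is monotone decreasing on [0,1]; the mode is at 0.
Mean = 1/(1+17) = 0.0556.
This is the posterior mode — the MAP estimate.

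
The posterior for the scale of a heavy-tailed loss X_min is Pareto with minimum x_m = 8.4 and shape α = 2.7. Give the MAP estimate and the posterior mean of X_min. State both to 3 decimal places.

X_min_MAP = 8.400, E[X_min|data] = 13.341

The Pareto density is strictly decreasing on [x_m, ∞), so the mode is x_m = 8.400.
Mean = α·x_m/(α−1) = 2.7·8.4/1.7 = 13.341.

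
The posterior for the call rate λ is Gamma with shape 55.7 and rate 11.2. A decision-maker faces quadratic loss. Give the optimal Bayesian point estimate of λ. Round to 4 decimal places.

4.9732

Mode = (α−1)/β = 54.7/11.2 = 4.8839.
Mean = α/β = 55.7/11.2 = 4.9732.
Quadratic loss ⇒ the optimal estimator is the posterior mean.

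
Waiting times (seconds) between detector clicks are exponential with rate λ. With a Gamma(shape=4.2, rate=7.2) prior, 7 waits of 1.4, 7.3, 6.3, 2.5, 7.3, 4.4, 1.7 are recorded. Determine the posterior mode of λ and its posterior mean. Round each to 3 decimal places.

Σ times = 30.9. Posterior: Gamma(shape = 4.2+7 = 11.2, rate = 7.2+30.9 = 38.1).
Mode = (α−1)/β = 10.2/38.1 = 0.268.
Mean = α/β = 11.2/38.1 = 0.294.

MAP: 0.268. Posterior mean: 0.294.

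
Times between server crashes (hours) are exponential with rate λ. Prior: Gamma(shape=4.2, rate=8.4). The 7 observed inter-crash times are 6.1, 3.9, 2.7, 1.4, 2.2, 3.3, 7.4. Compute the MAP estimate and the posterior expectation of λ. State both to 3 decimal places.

MAP: 0.288. Posterior mean: 0.316.

Σ times = 27.0. Posterior: Gamma(shape = 4.2+7 = 11.2, rate = 8.4+27.0 = 35.4).
Mode = (α−1)/β = 10.2/35.4 = 0.288.
Mean = α/β = 11.2/35.4 = 0.316.
The mean is pulled above the mode by the posterior's right skew.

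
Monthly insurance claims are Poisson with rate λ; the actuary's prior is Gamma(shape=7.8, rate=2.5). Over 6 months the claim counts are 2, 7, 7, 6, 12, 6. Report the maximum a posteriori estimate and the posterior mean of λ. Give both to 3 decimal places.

MAP = 5.506, posterior mean = 5.624

Σ counts = 40. Posterior: Gamma(shape = 7.8+40 = 47.8, rate = 2.5+6 = 8.5).
Mode = (α−1)/β = 46.8/8.5 = 5.506.
Mean = α/β = 47.8/8.5 = 5.624.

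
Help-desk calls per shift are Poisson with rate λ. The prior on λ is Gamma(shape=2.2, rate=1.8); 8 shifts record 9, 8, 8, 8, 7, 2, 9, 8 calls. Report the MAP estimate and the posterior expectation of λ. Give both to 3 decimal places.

MAP = 6.143; posterior mean = 6.245

Σ counts = 59. Posterior: Gamma(shape = 2.2+59 = 61.2, rate = 1.8+8 = 9.8).
Mode = (α−1)/β = 60.2/9.8 = 6.143.
Mean = α/β = 61.2/9.8 = 6.245.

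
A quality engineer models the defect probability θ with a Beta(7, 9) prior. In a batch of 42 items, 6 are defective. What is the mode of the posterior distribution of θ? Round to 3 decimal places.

0.214

Posterior: Beta(7+6, 9+36) = Beta(13, 45).
Mode = (13−1)/(13+45−2) = 12/56 = 0.214.
Mean = 13/(13+45) = 13/58 = 0.224.
This is the posterior mode — the MAP estimate.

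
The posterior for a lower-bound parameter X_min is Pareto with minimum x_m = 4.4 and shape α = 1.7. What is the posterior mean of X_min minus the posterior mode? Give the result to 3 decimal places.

6.286

The Pareto density is strictly decreasing on [x_m, ∞), so the mode is x_m = 4.400.
Mean = α·x_m/(α−1) = 1.7·4.4/0.7 = 10.686.
Difference = 10.686 − 4.400 = 6.286.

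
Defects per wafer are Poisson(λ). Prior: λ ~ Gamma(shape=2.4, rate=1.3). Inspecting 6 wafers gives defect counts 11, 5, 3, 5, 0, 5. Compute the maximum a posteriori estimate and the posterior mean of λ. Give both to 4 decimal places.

Σ counts = 29. Posterior: Gamma(shape = 2.4+29 = 31.4, rate = 1.3+6 = 7.3).
Mode = (α−1)/β = 30.4/7.3 = 4.1644.
Mean = α/β = 31.4/7.3 = 4.3014.

maximum a posteriori estimate = 4.1644, posterior mean = 4.3014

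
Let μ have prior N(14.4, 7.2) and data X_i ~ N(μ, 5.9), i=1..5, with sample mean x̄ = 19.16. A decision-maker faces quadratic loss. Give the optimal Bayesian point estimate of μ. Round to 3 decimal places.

Posterior for μ is Normal. Precision-weighted mean: (1/7.2·14.4 + 5/5.9·19.16) / (1/7.2 + 5/5.9) = 18.490.
A Normal posterior is symmetric, so mode = mean.
Quadratic loss ⇒ the optimal estimator is the posterior mean.

18.490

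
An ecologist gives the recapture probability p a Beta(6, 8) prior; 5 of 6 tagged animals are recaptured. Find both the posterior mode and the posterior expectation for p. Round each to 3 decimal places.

Posterior: Beta(6+5, 8+1) = Beta(11, 9).
Mode = (11−1)/(11+9−2) = 10/18 = 0.556.
Mean = 11/(11+9) = 11/20 = 0.550.

MAP: 0.556. Posterior mean: 0.550.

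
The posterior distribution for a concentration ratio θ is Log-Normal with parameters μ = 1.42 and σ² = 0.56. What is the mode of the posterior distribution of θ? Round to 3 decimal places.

Mode = exp(μ − σ²) = exp(0.86) = 2.363.
Mean = exp(μ + σ²/2) = exp(1.700) = 5.474.
This is the posterior mode — the MAP estimate.

2.363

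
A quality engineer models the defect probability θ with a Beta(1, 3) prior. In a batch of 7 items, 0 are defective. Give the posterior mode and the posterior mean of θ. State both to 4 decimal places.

MAP = 0.0000; posterior mean = 0.0909

Posterior: Beta(1+0, 3+7) = Beta(1, 10).
Since α = 1 ≤ 1 and β > 1, the Beta density is monotone decreasing on [0,1]; the mode is at 0.
Mean = 1/(1+10) = 0.0909.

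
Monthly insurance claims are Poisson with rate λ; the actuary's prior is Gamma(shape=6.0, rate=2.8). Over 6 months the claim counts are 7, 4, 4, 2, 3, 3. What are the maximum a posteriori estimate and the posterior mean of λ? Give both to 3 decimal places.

MAP = 3.182; posterior mean = 3.295

Σ counts = 23. Posterior: Gamma(shape = 6.0+23 = 29.0, rate = 2.8+6 = 8.8).
Mode = (α−1)/β = 28.0/8.8 = 3.182.
Mean = α/β = 29.0/8.8 = 3.295.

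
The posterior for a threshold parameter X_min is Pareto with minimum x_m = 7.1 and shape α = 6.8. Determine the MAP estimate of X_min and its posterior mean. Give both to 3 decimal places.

The Pareto density is strictly decreasing on [x_m, ∞), so the mode is x_m = 7.100.
Mean = α·x_m/(α−1) = 6.8·7.1/5.8 = 8.324.

X_min_MAP = 7.100, E[X_min|data] = 8.324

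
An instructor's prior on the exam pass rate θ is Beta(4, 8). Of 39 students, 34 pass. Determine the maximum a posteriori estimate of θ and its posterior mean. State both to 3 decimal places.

Posterior: Beta(4+34, 8+5) = Beta(38, 13).
Mode = (38−1)/(38+13−2) = 37/49 = 0.755.
Mean = 38/(38+13) = 38/51 = 0.745.
The posterior is left-skewed, so the mode exceeds the mean.

MAP: 0.755. Posterior mean: 0.745.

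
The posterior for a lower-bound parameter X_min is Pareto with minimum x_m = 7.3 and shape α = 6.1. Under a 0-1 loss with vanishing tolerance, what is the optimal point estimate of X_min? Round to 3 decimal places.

7.300

The Pareto density is strictly decreasing on [x_m, ∞), so the mode is x_m = 7.300.
Mean = α·x_m/(α−1) = 6.1·7.3/5.1 = 8.731.
This is the posterior mode — the MAP estimate.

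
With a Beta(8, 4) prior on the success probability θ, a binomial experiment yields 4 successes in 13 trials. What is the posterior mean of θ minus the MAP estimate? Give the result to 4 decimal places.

Posterior: Beta(8+4, 4+9) = Beta(12, 13).
Mode = (12−1)/(12+13−2) = 11/23 = 0.4783.
Mean = 12/(12+13) = 12/25 = 0.4800.
Difference = 0.4800 − 0.4783 = 0.0017.

0.0017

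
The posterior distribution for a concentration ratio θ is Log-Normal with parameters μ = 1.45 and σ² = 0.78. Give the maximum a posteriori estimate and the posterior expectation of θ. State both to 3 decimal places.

maximum a posteriori estimate = 1.954, posterior expectation = 6.297

Mode = exp(μ − σ²) = exp(0.67) = 1.954.
Mean = exp(μ + σ²/2) = exp(1.840) = 6.297.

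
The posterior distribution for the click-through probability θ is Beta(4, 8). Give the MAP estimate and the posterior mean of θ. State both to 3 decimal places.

Mode = (4−1)/(4+8−2) = 3/10 = 0.300.
Mean = 4/(4+8) = 4/12 = 0.333.

MAP = 0.300; posterior mean = 0.333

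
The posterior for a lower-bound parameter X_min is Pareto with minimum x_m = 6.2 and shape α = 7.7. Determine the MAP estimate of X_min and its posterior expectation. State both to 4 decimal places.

The Pareto density is strictly decreasing on [x_m, ∞), so the mode is x_m = 6.2000.
Mean = α·x_m/(α−1) = 7.7·6.2/6.7 = 7.1254.

X_min_MAP = 6.2000, E[X_min|data] = 7.1254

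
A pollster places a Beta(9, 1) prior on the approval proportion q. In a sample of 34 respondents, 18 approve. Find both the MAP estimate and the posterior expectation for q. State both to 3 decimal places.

Posterior: Beta(9+18, 1+16) = Beta(27, 17).
Mode = (27−1)/(27+17−2) = 26/42 = 0.619.
Mean = 27/(27+17) = 27/44 = 0.614.

q_MAP = 0.619, E[q|data] = 0.614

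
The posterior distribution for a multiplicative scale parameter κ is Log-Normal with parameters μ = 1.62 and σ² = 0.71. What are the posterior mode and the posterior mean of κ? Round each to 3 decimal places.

Mode = exp(μ − σ²) = exp(0.91) = 2.484.
Mean = exp(μ + σ²/2) = exp(1.975) = 7.207.
The mean is pulled above the mode by the posterior's right skew.

posterior mode = 2.484, posterior mean = 7.207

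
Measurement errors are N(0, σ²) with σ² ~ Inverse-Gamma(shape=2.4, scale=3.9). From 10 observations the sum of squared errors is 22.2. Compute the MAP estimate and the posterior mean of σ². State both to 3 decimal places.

Posterior: Inverse-Gamma(shape = 2.4+10/2 = 7.4, scale = 3.9+22.2/2 = 15.0).
Mode = β/(α+1) = 15.0/8.4 = 1.786.
Mean = β/(α−1) = 15.0/6.4 = 2.344.
Right-skewed posterior ⇒ mode < mean.

MAP: 1.786. Posterior mean: 2.344.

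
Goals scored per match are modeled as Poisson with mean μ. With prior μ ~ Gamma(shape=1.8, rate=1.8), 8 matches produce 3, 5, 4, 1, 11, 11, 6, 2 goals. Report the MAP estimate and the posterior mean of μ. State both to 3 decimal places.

Σ counts = 43. Posterior: Gamma(shape = 1.8+43 = 44.8, rate = 1.8+8 = 9.8).
Mode = (α−1)/β = 43.8/9.8 = 4.469.
Mean = α/β = 44.8/9.8 = 4.571.

MAP estimate = 4.469, posterior mean = 4.571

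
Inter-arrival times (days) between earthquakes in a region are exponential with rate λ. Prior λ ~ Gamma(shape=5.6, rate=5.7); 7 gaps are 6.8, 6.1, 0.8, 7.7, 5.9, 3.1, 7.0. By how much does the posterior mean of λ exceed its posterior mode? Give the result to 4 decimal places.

Σ times = 37.4. Posterior: Gamma(shape = 5.6+7 = 12.6, rate = 5.7+37.4 = 43.1).
Mode = (α−1)/β = 11.6/43.1 = 0.2691.
Mean = α/β = 12.6/43.1 = 0.2923.
Difference = 0.2923 − 0.2691 = 0.0232.

0.0232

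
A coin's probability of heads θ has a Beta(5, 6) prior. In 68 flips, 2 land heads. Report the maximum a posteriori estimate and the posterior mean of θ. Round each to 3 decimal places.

MAP: 0.078. Posterior mean: 0.089.

Posterior: Beta(5+2, 6+66) = Beta(7, 72).
Mode = (7−1)/(7+72−2) = 6/77 = 0.078.
Mean = 7/(7+72) = 7/79 = 0.089.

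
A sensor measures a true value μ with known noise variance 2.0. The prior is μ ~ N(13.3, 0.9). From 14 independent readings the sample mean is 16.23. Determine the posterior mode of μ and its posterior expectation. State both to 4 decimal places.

MAP = 15.8286, posterior mean = 15.8286

Posterior for μ is Normal. Precision-weighted mean: (1/0.9·13.3 + 14/2.0·16.23) / (1/0.9 + 14/2.0) = 15.8286.
A Normal posterior is symmetric, so mode = mean.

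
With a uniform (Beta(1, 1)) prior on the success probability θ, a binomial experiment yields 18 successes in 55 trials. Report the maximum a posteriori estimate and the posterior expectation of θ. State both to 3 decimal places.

MAP = 0.327, posterior mean = 0.333

Posterior: Beta(1+18, 1+37) = Beta(19, 38).
Mode = (19−1)/(19+38−2) = 18/55 = 0.327.
Mean = 19/(19+38) = 19/57 = 0.333.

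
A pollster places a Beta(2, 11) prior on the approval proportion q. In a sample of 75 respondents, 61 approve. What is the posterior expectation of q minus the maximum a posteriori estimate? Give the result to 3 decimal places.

-0.005

Posterior: Beta(2+61, 11+14) = Beta(63, 25).
Mode = (63−1)/(63+25−2) = 62/86 = 0.721.
Mean = 63/(63+25) = 63/88 = 0.716.
Difference = 0.716 − 0.721 = -0.005.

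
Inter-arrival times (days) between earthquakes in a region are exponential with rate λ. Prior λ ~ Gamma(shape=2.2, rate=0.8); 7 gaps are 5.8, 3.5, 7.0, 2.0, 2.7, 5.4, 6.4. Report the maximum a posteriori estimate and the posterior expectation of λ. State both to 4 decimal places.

Σ times = 32.8. Posterior: Gamma(shape = 2.2+7 = 9.2, rate = 0.8+32.8 = 33.6).
Mode = (α−1)/β = 8.2/33.6 = 0.2440.
Mean = α/β = 9.2/33.6 = 0.2738.

maximum a posteriori estimate = 0.2440, posterior expectation = 0.2738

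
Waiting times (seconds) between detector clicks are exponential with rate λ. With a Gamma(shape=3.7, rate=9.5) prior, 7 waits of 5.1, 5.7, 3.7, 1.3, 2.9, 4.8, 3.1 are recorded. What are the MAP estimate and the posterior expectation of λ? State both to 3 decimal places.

MAP estimate = 0.269, posterior expectation = 0.296

Σ times = 26.6. Posterior: Gamma(shape = 3.7+7 = 10.7, rate = 9.5+26.6 = 36.1).
Mode = (α−1)/β = 9.7/36.1 = 0.269.
Mean = α/β = 10.7/36.1 = 0.296.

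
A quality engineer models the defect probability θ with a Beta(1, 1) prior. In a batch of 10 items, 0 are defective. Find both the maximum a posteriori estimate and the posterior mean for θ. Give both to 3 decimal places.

MAP: 0.000. Posterior mean: 0.083.

Posterior: Beta(1+0, 1+10) = Beta(1, 11).
Since α = 1 ≤ 1 and β > 1, the Beta density is monotone decreasing on [0,1]; the mode is at 0.
Mean = 1/(1+11) = 0.083.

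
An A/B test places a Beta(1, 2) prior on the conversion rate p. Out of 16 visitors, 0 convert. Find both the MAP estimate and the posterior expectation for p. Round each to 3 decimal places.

MAP = 0.000, posterior mean = 0.053

Posterior: Beta(1+0, 2+16) = Beta(1, 18).
Since α = 1 ≤ 1 and β > 1, the Beta density is monotone decreasing on [0,1]; the mode is at 0.
Mean = 1/(1+18) = 0.053.
The mean is pulled above the mode by the posterior's right skew.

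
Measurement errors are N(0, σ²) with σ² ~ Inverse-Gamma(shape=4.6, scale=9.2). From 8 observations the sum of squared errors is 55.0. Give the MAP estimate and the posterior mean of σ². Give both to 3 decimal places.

MAP estimate = 3.823, posterior mean = 4.829

Posterior: Inverse-Gamma(shape = 4.6+8/2 = 8.6, scale = 9.2+55.0/2 = 36.7).
Mode = β/(α+1) = 36.7/9.6 = 3.823.
Mean = β/(α−1) = 36.7/7.6 = 4.829.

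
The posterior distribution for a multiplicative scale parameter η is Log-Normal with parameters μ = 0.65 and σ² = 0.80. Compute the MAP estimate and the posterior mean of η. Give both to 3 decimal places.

MAP: 0.861. Posterior mean: 2.858.

Mode = exp(μ − σ²) = exp(-0.15) = 0.861.
Mean = exp(μ + σ²/2) = exp(1.050) = 2.858.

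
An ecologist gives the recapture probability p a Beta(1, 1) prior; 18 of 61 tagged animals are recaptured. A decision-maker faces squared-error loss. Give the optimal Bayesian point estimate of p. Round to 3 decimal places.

0.302

Posterior: Beta(1+18, 1+43) = Beta(19, 44).
Mode = (19−1)/(19+44−2) = 18/61 = 0.295.
With a flat prior the MAP equals the MLE, 18/61.
Mean = 19/(19+44) = 19/63 = 0.302.
Squared-error loss ⇒ the optimal estimator is the posterior mean.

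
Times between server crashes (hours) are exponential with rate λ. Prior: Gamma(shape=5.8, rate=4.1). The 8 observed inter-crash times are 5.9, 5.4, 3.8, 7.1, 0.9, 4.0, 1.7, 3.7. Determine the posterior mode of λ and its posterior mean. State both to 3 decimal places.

Σ times = 32.5. Posterior: Gamma(shape = 5.8+8 = 13.8, rate = 4.1+32.5 = 36.6).
Mode = (α−1)/β = 12.8/36.6 = 0.350.
Mean = α/β = 13.8/36.6 = 0.377.

MAP = 0.350, posterior mean = 0.377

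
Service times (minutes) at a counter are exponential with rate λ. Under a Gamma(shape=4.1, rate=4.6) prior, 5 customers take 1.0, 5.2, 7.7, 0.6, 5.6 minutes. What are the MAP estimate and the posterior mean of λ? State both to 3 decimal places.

Σ times = 20.1. Posterior: Gamma(shape = 4.1+5 = 9.1, rate = 4.6+20.1 = 24.7).
Mode = (α−1)/β = 8.1/24.7 = 0.328.
Mean = α/β = 9.1/24.7 = 0.368.
Mean > mode: the posterior has a right tail.

λ_MAP = 0.328, E[λ|data] = 0.368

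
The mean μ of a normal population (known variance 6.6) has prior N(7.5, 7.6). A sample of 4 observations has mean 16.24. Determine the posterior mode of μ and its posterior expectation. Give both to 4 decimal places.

Posterior for μ is Normal. Precision-weighted mean: (1/7.6·7.5 + 4/6.6·16.24) / (1/7.6 + 4/6.6) = 14.6810.
A Normal posterior is symmetric, so mode = mean.

MAP: 14.6810. Posterior mean: 14.6810.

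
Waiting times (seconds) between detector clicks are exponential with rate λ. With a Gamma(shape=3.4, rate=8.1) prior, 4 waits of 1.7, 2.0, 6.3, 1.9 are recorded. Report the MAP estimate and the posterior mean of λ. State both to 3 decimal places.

MAP estimate = 0.320, posterior mean = 0.370

Σ times = 11.9. Posterior: Gamma(shape = 3.4+4 = 7.4, rate = 8.1+11.9 = 20.0).
Mode = (α−1)/β = 6.4/20.0 = 0.320.
Mean = α/β = 7.4/20.0 = 0.370.
Right-skewed posterior ⇒ mode < mean.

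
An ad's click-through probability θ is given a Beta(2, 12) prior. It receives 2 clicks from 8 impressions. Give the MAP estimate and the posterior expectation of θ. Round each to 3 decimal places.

MAP estimate = 0.150, posterior expectation = 0.182

Posterior: Beta(2+2, 12+6) = Beta(4, 18).
Mode = (4−1)/(4+18−2) = 3/20 = 0.150.
Mean = 4/(4+18) = 4/22 = 0.182.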